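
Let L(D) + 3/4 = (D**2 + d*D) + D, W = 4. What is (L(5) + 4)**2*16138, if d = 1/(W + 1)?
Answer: 151447061/8 ≈ 1.8931e+7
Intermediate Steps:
d = 1/5 (d = 1/(4 + 1) = 1/5 ≈ 0.20000)
L(D) = -3/4 + D**2 + 6*D/5 (L(D) = -3/4 + ((D**2 + D/5) + D) = -3/4 + (D**2 + 6*D/5) = -3/4 + D**2 + 6*D/5)
(L(5) + 4)**2*16138 = ((-3/4 + 5**2 + (6/5)*5) + 4)**2*16138 = ((-3/4 + 25 + 6) + 4)**2*16138 = (121/4 + 4)**2*16138 = (137/4)**2*16138 = (18769/16)*16138 = 151447061/8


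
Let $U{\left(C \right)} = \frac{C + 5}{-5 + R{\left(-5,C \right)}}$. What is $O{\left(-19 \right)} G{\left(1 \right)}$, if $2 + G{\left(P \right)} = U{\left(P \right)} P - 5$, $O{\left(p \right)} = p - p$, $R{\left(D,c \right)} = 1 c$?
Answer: $0$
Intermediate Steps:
$R{\left(D,c \right)} = c$
$O{\left(p \right)} = 0$
$U{\left(C \right)} = \frac{5 + C}{-5 + C}$ ($U{\left(C \right)} = \frac{C + 5}{-5 + C} = \frac{5 + C}{-5 + C}$)
$G{\left(P \right)} = -7 + \frac{P \left(5 + P\right)}{-5 + P}$ ($G{\left(P \right)} = -2 + \left(\frac{5 + P}{-5 + P} P - 5\right) = -2 + \left(\frac{P \left(5 + P\right)}{-5 + P} - 5\right) = -2 + \left(-5 + \frac{P \left(5 + P\right)}{-5 + P}\right) = -7 + \frac{P \left(5 + P\right)}{-5 + P}$)
$O{\left(-19 \right)} G{\left(1 \right)} = 0 \frac{35 + 1^{2} - 2}{-5 + 1} = 0 \frac{35 + 1 - 2}{-4} = 0 \left(\left(- \frac{1}{4}\right) 34\right) = 0 \left(- \frac{17}{2}\right) = 0$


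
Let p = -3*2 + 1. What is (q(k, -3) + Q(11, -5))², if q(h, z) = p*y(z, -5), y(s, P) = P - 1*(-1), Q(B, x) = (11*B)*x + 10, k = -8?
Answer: 330625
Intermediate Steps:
Q(B, x) = 10 + 11*B*x (Q(B, x) = 11*B*x + 10 = 10 + 11*B*x)
y(s, P) = 1 + P (y(s, P) = P + 1 = 1 + P)
p = -5 (p = -6 + 1 = -5)
q(h, z) = 20 (q(h, z) = -5*(1 - 5) = -5*(-4) = 20)
(q(k, -3) + Q(11, -5))² = (20 + (10 + 11*11*(-5)))² = (20 + (10 - 605))² = (20 - 595)² = (-575)² = 330625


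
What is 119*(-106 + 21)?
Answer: -10115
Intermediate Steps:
119*(-106 + 21) = 119*(-85) = -10115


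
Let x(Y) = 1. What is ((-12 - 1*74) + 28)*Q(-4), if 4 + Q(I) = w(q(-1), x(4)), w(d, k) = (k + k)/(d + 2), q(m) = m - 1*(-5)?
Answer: 638/3 ≈ 212.67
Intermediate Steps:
q(m) = 5 + m (q(m) = m + 5 = 5 + m)
w(d, k) = 2*k/(2 + d) (w(d, k) = (2*k)/(2 + d) = 2*k/(2 + d))
Q(I) = -11/3 (Q(I) = -4 + 2*1/(2 + (5 - 1)) = -4 + 2*1/(2 + 4) = -4 + 2*1/6 = -4 + 2*1*(1/6) = -4 + 1/3 = -11/3)
((-12 - 1*74) + 28)*Q(-4) = ((-12 - 1*74) + 28)*(-11/3) = ((-12 - 74) + 28)*(-11/3) = (-86 + 28)*(-11/3) = -58*(-11/3) = 638/3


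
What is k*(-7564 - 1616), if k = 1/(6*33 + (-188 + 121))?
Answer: -9180/131 ≈ -70.076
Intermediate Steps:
k = 1/131 (k = 1/(198 - 67) = 1/131 ≈ 0.0076336)
k*(-7564 - 1616) = (-7564 - 1616)/131 = (1/131)*(-9180) = -9180/131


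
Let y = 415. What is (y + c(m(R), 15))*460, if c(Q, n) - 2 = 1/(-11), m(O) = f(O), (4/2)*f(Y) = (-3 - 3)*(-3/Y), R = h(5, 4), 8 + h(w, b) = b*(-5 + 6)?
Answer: 2109560/11 ≈ 1.9178e+5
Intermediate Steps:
h(w, b) = -8 + b (h(w, b) = -8 + b*(-5 + 6) = -8 + b*1 = -8 + b)
R = -4 (R = -8 + 4 = -4)
f(Y) = 9/Y (f(Y) = ((-3 - 3)*(-3/Y))/2 = (-(-18)/Y)/2 = (18/Y)/2 = 9/Y)
m(O) = 9/O
c(Q, n) = 21/11 (c(Q, n) = 2 + 1/(-11) = 2 - 1/11 = 21/11)
(y + c(m(R), 15))*460 = (415 + 21/11)*460 = (4586/11)*460 = 2109560/11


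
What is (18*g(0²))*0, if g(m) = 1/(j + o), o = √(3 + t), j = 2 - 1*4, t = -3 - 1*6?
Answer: 0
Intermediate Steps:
t = -9 (t = -3 - 6 = -9)
j = -2 (j = 2 - 4 = -2)
o = I*√6 (o = √(3 - 9) = √(-6) = I*√6 ≈ 2.4495*I)
g(m) = 1/(-2 + I*√6)
(18*g(0²))*0 = (18*(-⅕ - I*√6/10))*0 = (-18/5 - 9*I*√6/5)*0 = 0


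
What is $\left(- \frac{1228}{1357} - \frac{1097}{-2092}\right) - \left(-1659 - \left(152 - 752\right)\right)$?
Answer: $\frac{3005255449}{2838844} \approx 1058.6$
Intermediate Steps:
$\left(- \frac{1228}{1357} - \frac{1097}{-2092}\right) - \left(-1659 - \left(152 - 752\right)\right) = \left(\left(-1228\right) \frac{1}{1357} - - \frac{1097}{2092}\right) - \left(-1659 - -600\right) = \left(- \frac{1228}{1357} + \frac{1097}{2092}\right) - \left(-1659 + 600\right) = - \frac{1080347}{2838844} - -1059 = - \frac{1080347}{2838844} + 1059 = \frac{3005255449}{2838844}$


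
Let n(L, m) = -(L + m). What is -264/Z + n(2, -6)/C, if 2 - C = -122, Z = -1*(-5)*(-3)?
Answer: 2733/155 ≈ 17.632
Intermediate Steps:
Z = -15 (Z = 5*(-3) = -15)
n(L, m) = -L - m
C = 124 (C = 2 - 1*(-122) = 2 + 122 = 124)
-264/Z + n(2, -6)/C = -264/(-15) + (-1*2 - 1*(-6))/124 = -264*(-1/15) + (-2 + 6)*(1/124) = 88/5 + 4*(1/124) = 88/5 + 1/31 = 2733/155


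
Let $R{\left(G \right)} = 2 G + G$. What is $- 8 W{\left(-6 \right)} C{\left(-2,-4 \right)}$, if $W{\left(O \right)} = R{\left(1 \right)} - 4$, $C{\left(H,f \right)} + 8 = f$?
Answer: $-96$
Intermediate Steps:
$R{\left(G \right)} = 3 G$
$C{\left(H,f \right)} = -8 + f$
$W{\left(O \right)} = -1$ ($W{\left(O \right)} = 3 \cdot 1 - 4 = 3 - 4 = -1$)
$- 8 W{\left(-6 \right)} C{\left(-2,-4 \right)} = \left(-8\right) \left(-1\right) \left(-8 - 4\right) = 8 \left(-12\right) = -96$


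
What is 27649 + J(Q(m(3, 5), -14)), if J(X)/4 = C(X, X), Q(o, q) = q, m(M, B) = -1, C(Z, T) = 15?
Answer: 27709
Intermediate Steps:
J(X) = 60 (J(X) = 4*15 = 60)
27649 + J(Q(m(3, 5), -14)) = 27649 + 60 = 27709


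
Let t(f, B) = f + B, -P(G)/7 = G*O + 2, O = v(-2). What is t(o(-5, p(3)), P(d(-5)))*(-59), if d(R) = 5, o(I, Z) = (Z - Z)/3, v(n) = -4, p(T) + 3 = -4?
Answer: -7434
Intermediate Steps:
p(T) = -7 (p(T) = -3 - 4 = -7)
O = -4
o(I, Z) = 0 (o(I, Z) = 0*(⅓) = 0)
P(G) = -14 + 28*G (P(G) = -7*(G*(-4) + 2) = -7*(-4*G + 2) = -7*(2 - 4*G) = -14 + 28*G)
t(f, B) = B + f
t(o(-5, p(3)), P(d(-5)))*(-59) = ((-14 + 28*5) + 0)*(-59) = ((-14 + 140) + 0)*(-59) = (126 + 0)*(-59) = 126*(-59) = -7434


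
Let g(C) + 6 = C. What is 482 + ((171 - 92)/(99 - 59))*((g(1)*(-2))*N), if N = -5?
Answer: 1533/4 ≈ 383.25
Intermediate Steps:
g(C) = -6 + C
482 + ((171 - 92)/(99 - 59))*((g(1)*(-2))*N) = 482 + ((171 - 92)/(99 - 59))*(((-6 + 1)*(-2))*(-5)) = 482 + (79/40)*(-5*(-2)*(-5)) = 482 + (79*(1/40))*(10*(-5)) = 482 + (79/40)*(-50) = 482 - 395/4 = 1533/4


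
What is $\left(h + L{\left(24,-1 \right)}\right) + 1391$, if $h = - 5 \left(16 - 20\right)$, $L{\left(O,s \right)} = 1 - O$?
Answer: $1388$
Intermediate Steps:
$h = 20$ ($h = \left(-5\right) \left(-4\right) = 20$)
$\left(h + L{\left(24,-1 \right)}\right) + 1391 = \left(20 + \left(1 - 24\right)\right) + 1391 = \left(20 - 23\right) + 1391 = -3 + 1391 = 1388$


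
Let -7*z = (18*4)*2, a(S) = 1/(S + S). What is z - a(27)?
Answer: -7783/378 ≈ -20.590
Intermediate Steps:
a(S) = 1/(2*S)
z = -144/7 (z = -18*4*2/7 = -72*2/7 = -1/7*144 = -144/7 ≈ -20.571)
z - a(27) = -144/7 - 1/(2*27) = -144/7 - 1*1/54 = -144/7 - 1/54 = -7783/378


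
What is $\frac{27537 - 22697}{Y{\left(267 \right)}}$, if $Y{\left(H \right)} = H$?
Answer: $\frac{4840}{267} \approx 18.127$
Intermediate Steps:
$\frac{27537 - 22697}{Y{\left(267 \right)}} = \frac{27537 - 22697}{267} = 4840 \cdot \frac{1}{267} = \frac{4840}{267}$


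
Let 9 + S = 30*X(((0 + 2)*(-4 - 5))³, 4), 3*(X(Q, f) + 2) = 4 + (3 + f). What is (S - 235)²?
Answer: 37636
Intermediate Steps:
X(Q, f) = ⅓ + f/3 (X(Q, f) = -2 + (4 + (3 + f))/3 = -2 + (7 + f)/3 = -2 + (7/3 + f/3) = ⅓ + f/3)
S = 41 (S = -9 + 30*(⅓ + (⅓)*4) = -9 + 30*(⅓ + 4/3) = -9 + 30*(5/3) = -9 + 50 = 41)
(S - 235)² = (41 - 235)² = (-194)² = 37636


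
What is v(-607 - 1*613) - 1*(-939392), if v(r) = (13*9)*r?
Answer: 796652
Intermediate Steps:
v(r) = 117*r
v(-607 - 1*613) - 1*(-939392) = 117*(-607 - 1*613) - 1*(-939392) = 117*(-607 - 613) + 939392 = 117*(-1220) + 939392 = -142740 + 939392 = 796652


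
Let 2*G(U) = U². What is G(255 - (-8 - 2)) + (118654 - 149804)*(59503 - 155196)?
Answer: 5961744125/2 ≈ 2.9809e+9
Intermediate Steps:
G(U) = U²/2
G(255 - (-8 - 2)) + (118654 - 149804)*(59503 - 155196) = (255 - (-8 - 2))²/2 + (118654 - 149804)*(59503 - 155196) = (255 - (-10))²/2 - 31150*(-95693) = (255 - 1*(-10))²/2 + 2980836950 = (255 + 10)²/2 + 2980836950 = (½)*265² + 2980836950 = (½)*70225 + 2980836950 = 70225/2 + 2980836950 = 5961744125/2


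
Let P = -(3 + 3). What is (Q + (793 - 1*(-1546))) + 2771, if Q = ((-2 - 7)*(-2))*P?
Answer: 5002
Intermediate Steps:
P = -6 (P = -1*6 = -6)
Q = -108 (Q = ((-2 - 7)*(-2))*(-6) = -9*(-2)*(-6) = 18*(-6) = -108)
(Q + (793 - 1*(-1546))) + 2771 = (-108 + (793 - 1*(-1546))) + 2771 = (-108 + (793 + 1546)) + 2771 = (-108 + 2339) + 2771 = 2231 + 2771 = 5002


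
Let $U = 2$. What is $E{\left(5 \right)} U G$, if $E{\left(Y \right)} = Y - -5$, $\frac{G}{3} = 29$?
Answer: $1740$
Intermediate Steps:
$G = 87$ ($G = 3 \cdot 29 = 87$)
$E{\left(Y \right)} = 5 + Y$ ($E{\left(Y \right)} = Y + 5 = 5 + Y$)
$E{\left(5 \right)} U G = \left(5 + 5\right) 2 \cdot 87 = 10 \cdot 2 \cdot 87 = 20 \cdot 87 = 1740$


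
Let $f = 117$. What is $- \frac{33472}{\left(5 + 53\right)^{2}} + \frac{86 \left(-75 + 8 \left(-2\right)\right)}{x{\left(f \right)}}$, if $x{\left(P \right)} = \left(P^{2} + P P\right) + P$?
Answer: $- \frac{18204602}{1778715} \approx -10.235$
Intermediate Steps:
$x{\left(P \right)} = P + 2 P^{2}$ ($x{\left(P \right)} = \left(P^{2} + P^{2}\right) + P = 2 P^{2} + P = P + 2 P^{2}$)
$- \frac{33472}{\left(5 + 53\right)^{2}} + \frac{86 \left(-75 + 8 \left(-2\right)\right)}{x{\left(f \right)}} = - \frac{33472}{\left(5 + 53\right)^{2}} + \frac{86 \left(-75 + 8 \left(-2\right)\right)}{117 \left(1 + 2 \cdot 117\right)} = - \frac{33472}{58^{2}} + \frac{86 \left(-75 - 16\right)}{117 \left(1 + 234\right)} = - \frac{33472}{3364} + \frac{86 \left(-91\right)}{117 \cdot 235} = \left(-33472\right) \frac{1}{3364} - \frac{7826}{27495} = - \frac{8368}{841} - \frac{602}{2115} = - \frac{18204602}{1778715}$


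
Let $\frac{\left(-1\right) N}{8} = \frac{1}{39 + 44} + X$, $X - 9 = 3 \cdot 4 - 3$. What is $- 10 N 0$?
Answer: $0$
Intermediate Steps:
$X = 18$ ($X = 9 + \left(3 \cdot 4 - 3\right) = 9 + \left(12 - 3\right) = 9 + 9 = 18$)
$N = - \frac{11960}{83}$ ($N = - 8 \left(\frac{1}{39 + 44} + 18\right) = - 8 \left(\frac{1}{83} + 18\right) = \left(-8\right) \frac{1495}{83} = - \frac{11960}{83} \approx -144.1$)
$- 10 N 0 = - 10 \left(\left(- \frac{11960}{83}\right) 0\right) = \left(-10\right) 0 = 0$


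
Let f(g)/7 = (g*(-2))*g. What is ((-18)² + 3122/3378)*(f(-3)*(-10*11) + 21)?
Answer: 2539283719/563 ≈ 4.5103e+6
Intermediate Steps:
f(g) = -14*g² (f(g) = 7*((g*(-2))*g) = 7*((-2*g)*g) = 7*(-2*g²) = -14*g²)
((-18)² + 3122/3378)*(f(-3)*(-10*11) + 21) = ((-18)² + 3122/3378)*((-14*(-3)²)*(-10*11) + 21) = (324 + 3122*(1/3378))*(-14*9*(-110) + 21) = (324 + 1561/1689)*(-126*(-110) + 21) = 548797*(13860 + 21)/1689 = (548797/1689)*13881 = 2539283719/563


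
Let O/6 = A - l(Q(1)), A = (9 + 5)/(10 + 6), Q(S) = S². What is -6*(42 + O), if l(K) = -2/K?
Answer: -711/2 ≈ -355.50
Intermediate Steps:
A = 7/8 (A = 14/16 = 14*(1/16) = 7/8 ≈ 0.87500)
O = 69/4 (O = 6*(7/8 - (-2)/(1²)) = 6*(7/8 - (-2)/1) = 6*(7/8 - (-2)) = 6*(7/8 - 1*(-2)) = 6*(7/8 + 2) = 6*(23/8) = 69/4 ≈ 17.250)
-6*(42 + O) = -6*(42 + 69/4) = -6*237/4 = -711/2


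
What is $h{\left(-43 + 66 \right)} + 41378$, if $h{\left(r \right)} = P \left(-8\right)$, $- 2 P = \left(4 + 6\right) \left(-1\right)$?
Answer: $41338$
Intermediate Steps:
$P = 5$ ($P = - \frac{\left(4 + 6\right) \left(-1\right)}{2} = - \frac{10 \left(-1\right)}{2} = \left(- \frac{1}{2}\right) \left(-10\right) = 5$)
$h{\left(r \right)} = -40$ ($h{\left(r \right)} = 5 \left(-8\right) = -40$)
$h{\left(-43 + 66 \right)} + 41378 = -40 + 41378 = 41338$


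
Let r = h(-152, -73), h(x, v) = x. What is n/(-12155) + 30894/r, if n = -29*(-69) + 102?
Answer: -9890427/48620 ≈ -203.42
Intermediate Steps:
n = 2103 (n = 2001 + 102 = 2103)
r = -152
n/(-12155) + 30894/r = 2103/(-12155) + 30894/(-152) = 2103*(-1/12155) + 30894*(-1/152) = -2103/12155 - 813/4 = -9890427/48620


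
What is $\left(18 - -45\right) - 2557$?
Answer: $-2494$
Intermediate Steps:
$\left(18 - -45\right) - 2557 = \left(18 + 45\right) - 2557 = 63 - 2557 = -2494$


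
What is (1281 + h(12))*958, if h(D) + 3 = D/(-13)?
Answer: 15904716/13 ≈ 1.2234e+6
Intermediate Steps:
h(D) = -3 - D/13 (h(D) = -3 + D/(-13) = -3 + D*(-1/13) = -3 - D/13)
(1281 + h(12))*958 = (1281 + (-3 - 1/13*12))*958 = (1281 + (-3 - 12/13))*958 = (1281 - 51/13)*958 = (16602/13)*958 = 15904716/13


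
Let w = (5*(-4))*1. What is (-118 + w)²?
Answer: 19044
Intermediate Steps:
w = -20 (w = -20*1 = -20)
(-118 + w)² = (-118 - 20)² = (-138)² = 19044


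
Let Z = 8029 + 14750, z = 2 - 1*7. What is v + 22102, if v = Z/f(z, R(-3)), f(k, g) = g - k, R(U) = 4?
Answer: 24633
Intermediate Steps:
z = -5 (z = 2 - 7 = -5)
Z = 22779
v = 2531 (v = 22779/(4 - 1*(-5)) = 22779/(4 + 5) = 22779/9 = 22779*(1/9) = 2531)
v + 22102 = 2531 + 22102 = 24633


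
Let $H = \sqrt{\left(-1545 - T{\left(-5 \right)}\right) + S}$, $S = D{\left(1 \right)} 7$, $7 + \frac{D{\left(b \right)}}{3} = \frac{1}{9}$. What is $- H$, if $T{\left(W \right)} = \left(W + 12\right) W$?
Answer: $- \frac{2 i \sqrt{3723}}{3} \approx - 40.678 i$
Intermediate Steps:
$T{\left(W \right)} = W \left(12 + W\right)$ ($T{\left(W \right)} = \left(12 + W\right) W = W \left(12 + W\right)$)
$D{\left(b \right)} = - \frac{62}{3}$ ($D{\left(b \right)} = -21 + \frac{3}{9} = -21 + 3 \cdot \frac{1}{9} = -21 + \frac{1}{3} = - \frac{62}{3}$)
$S = - \frac{434}{3}$ ($S = \left(- \frac{62}{3}\right) 7 = - \frac{434}{3} \approx -144.67$)
$H = \frac{2 i \sqrt{3723}}{3}$ ($H = \sqrt{\left(-1545 - - 5 \left(12 - 5\right)\right) - \frac{434}{3}} = \sqrt{\left(-1545 - \left(-5\right) 7\right) - \frac{434}{3}} = \sqrt{\left(-1545 - -35\right) - \frac{434}{3}} = \sqrt{\left(-1545 + 35\right) - \frac{434}{3}} = \sqrt{-1510 - \frac{434}{3}} = \sqrt{- \frac{4964}{3}} = \frac{2 i \sqrt{3723}}{3} \approx 40.678 i$)
$- H = - \frac{2 i \sqrt{3723}}{3}$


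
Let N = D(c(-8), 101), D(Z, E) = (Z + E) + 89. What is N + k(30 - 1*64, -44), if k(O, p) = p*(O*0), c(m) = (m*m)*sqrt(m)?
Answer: 190 + 128*I*sqrt(2) ≈ 190.0 + 181.02*I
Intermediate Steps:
c(m) = m**(5/2) (c(m) = m**2*sqrt(m) = m**(5/2))
D(Z, E) = 89 + E + Z (D(Z, E) = (E + Z) + 89 = 89 + E + Z)
k(O, p) = 0 (k(O, p) = p*0 = 0)
N = 190 + 128*I*sqrt(2) (N = 89 + 101 + (-8)**(5/2) = 89 + 101 + 128*I*sqrt(2) = 190 + 128*I*sqrt(2) ≈ 190.0 + 181.02*I)
N + k(30 - 1*64, -44) = (190 + 128*I*sqrt(2)) + 0 = 190 + 128*I*sqrt(2)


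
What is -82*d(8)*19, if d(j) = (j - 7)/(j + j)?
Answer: -779/8 ≈ -97.375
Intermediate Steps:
d(j) = (-7 + j)/(2*j) (d(j) = (-7 + j)/((2*j)) = (-7 + j)*(1/(2*j)) = (-7 + j)/(2*j))
-82*d(8)*19 = -41*(-7 + 8)/8*19 = -41/8*19 = -779/8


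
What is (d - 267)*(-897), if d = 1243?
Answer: -875472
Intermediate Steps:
(d - 267)*(-897) = (1243 - 267)*(-897) = 976*(-897) = -875472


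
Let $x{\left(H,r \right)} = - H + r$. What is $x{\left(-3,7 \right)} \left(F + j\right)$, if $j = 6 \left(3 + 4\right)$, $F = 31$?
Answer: $730$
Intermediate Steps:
$x{\left(H,r \right)} = r - H$
$j = 42$ ($j = 6 \cdot 7 = 42$)
$x{\left(-3,7 \right)} \left(F + j\right) = \left(7 - -3\right) \left(31 + 42\right) = \left(7 + 3\right) 73 = 10 \cdot 73 = 730$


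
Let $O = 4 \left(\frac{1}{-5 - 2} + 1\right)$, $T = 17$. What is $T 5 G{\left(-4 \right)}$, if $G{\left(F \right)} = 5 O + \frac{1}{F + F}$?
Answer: $\frac{81005}{56} \approx 1446.5$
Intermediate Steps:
$O = \frac{24}{7}$ ($O = 4 \left(\frac{1}{-7} + 1\right) = 4 \left(- \frac{1}{7} + 1\right) = 4 \cdot \frac{6}{7} = \frac{24}{7} \approx 3.4286$)
$G{\left(F \right)} = \frac{120}{7} + \frac{1}{2 F}$ ($G{\left(F \right)} = 5 \cdot \frac{24}{7} + \frac{1}{F + F} = \frac{120}{7} + \frac{1}{2 F}$)
$T 5 G{\left(-4 \right)} = 17 \cdot 5 \frac{7 + 240 \left(-4\right)}{14 \left(-4\right)} = 85 \cdot \frac{1}{14} \left(- \frac{1}{4}\right) \left(7 - 960\right) = 85 \cdot \frac{1}{14} \left(- \frac{1}{4}\right) \left(-953\right) = 85 \cdot \frac{953}{56} = \frac{81005}{56}$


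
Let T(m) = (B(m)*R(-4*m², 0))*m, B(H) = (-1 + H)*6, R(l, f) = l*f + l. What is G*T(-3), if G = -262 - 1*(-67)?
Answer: 505440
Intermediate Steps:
G = -195 (G = -262 + 67 = -195)
R(l, f) = l + f*l (R(l, f) = f*l + l = l + f*l)
B(H) = -6 + 6*H
T(m) = -4*m³*(-6 + 6*m) (T(m) = ((-6 + 6*m)*((-4*m²)*(1 + 0)))*m = ((-6 + 6*m)*(-4*m²*1))*m = ((-6 + 6*m)*(-4*m²))*m = (-4*m²*(-6 + 6*m))*m = -4*m³*(-6 + 6*m))
G*T(-3) = -4680*(-3)³*(1 - 1*(-3)) = -4680*(-27)*(1 + 3) = -4680*(-27)*4 = -195*(-2592) = 505440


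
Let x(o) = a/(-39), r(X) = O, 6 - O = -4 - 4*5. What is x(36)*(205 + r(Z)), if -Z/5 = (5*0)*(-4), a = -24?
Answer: 1880/13 ≈ 144.62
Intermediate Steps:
O = 30 (O = 6 - (-4 - 4*5) = 6 - (-4 - 20) = 6 - 1*(-24) = 6 + 24 = 30)
Z = 0 (Z = -5*5*0*(-4) = -0*(-4) = -5*0 = 0)
r(X) = 30
x(o) = 8/13 (x(o) = -24/(-39) = -24*(-1/39) = 8/13)
x(36)*(205 + r(Z)) = 8*(205 + 30)/13 = (8/13)*235 = 1880/13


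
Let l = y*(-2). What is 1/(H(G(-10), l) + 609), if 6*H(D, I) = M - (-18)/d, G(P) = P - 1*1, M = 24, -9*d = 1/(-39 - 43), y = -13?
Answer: 1/2827 ≈ 0.00035373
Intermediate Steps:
l = 26 (l = -13*(-2) = 26)
d = 1/738 (d = -1/(9*(-39 - 43)) = -⅑/(-82) = -⅑*(-1/82) = 1/738 ≈ 0.0013550)
G(P) = -1 + P (G(P) = P - 1 = -1 + P)
H(D, I) = 2218 (H(D, I) = (24 - (-18)/1/738)/6 = (24 - (-18)*738)/6 = (24 - 1*(-13284))/6 = (24 + 13284)/6 = (⅙)*13308 = 2218)
1/(H(G(-10), l) + 609) = 1/(2218 + 609) = 1/2827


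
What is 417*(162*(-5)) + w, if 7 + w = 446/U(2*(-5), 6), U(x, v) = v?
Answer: -1013108/3 ≈ -3.3770e+5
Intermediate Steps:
w = 202/3 (w = -7 + 446/6 = -7 + 446*(1/6) = -7 + 223/3 = 202/3 ≈ 67.333)
417*(162*(-5)) + w = 417*(162*(-5)) + 202/3 = 417*(-810) + 202/3 = -337770 + 202/3 = -1013108/3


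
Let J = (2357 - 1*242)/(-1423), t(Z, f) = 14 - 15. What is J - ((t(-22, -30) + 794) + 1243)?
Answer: -2899343/1423 ≈ -2037.5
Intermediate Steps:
t(Z, f) = -1
J = -2115/1423 (J = (2357 - 242)*(-1/1423) = 2115*(-1/1423) = -2115/1423 ≈ -1.4863)
J - ((t(-22, -30) + 794) + 1243) = -2115/1423 - ((-1 + 794) + 1243) = -2115/1423 - (793 + 1243) = -2115/1423 - 1*2036 = -2115/1423 - 2036 = -2899343/1423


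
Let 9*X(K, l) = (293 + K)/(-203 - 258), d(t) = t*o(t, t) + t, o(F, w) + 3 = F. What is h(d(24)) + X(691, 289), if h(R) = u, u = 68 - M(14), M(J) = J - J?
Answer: 93716/1383 ≈ 67.763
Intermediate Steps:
o(F, w) = -3 + F
M(J) = 0
d(t) = t + t*(-3 + t) (d(t) = t*(-3 + t) + t = t + t*(-3 + t))
u = 68 (u = 68 - 1*0 = 68 + 0 = 68)
h(R) = 68
X(K, l) = -293/4149 - K/4149 (X(K, l) = ((293 + K)/(-203 - 258))/9 = ((293 + K)/(-461))/9 = ((293 + K)*(-1/461))/9 = (-293/461 - K/461)/9 = -293/4149 - K/4149)
h(d(24)) + X(691, 289) = 68 + (-293/4149 - 1/4149*691) = 68 + (-293/4149 - 691/4149) = 68 - 328/1383 = 93716/1383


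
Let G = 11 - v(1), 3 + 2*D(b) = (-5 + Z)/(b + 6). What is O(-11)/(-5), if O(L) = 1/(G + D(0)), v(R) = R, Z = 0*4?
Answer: -12/485 ≈ -0.024742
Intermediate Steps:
Z = 0
D(b) = -3/2 - 5/(2*(6 + b)) (D(b) = -3/2 + ((-5 + 0)/(b + 6))/2 = -3/2 + (-5/(6 + b))/2 = -3/2 - 5/(2*(6 + b)))
G = 10 (G = 11 - 1*1 = 11 - 1 = 10)
O(L) = 12/97 (O(L) = 1/(10 + (-23 - 3*0)/(2*(6 + 0))) = 1/(10 + (½)*(-23 + 0)/6) = 1/(10 + (½)*(⅙)*(-23)) = 1/(10 - 23/12) = 1/(97/12) = 12/97)
O(-11)/(-5) = (12/97)/(-5) = (12/97)*(-⅕) = -12/485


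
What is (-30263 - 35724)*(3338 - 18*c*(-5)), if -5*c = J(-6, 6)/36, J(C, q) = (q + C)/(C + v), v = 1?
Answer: -220264606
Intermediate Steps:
J(C, q) = (C + q)/(1 + C) (J(C, q) = (q + C)/(C + 1) = (C + q)/(1 + C))
c = 0 (c = -(-6 + 6)/(1 - 6)/(5*36) = -0/(-5)/(5*36) = -(-⅕*0)/(5*36) = -0/36 = -⅕*0 = 0)
(-30263 - 35724)*(3338 - 18*c*(-5)) = (-30263 - 35724)*(3338 - 18*0*(-5)) = -65987*(3338 + 0*(-5)) = -65987*(3338 + 0) = -65987*3338 = -220264606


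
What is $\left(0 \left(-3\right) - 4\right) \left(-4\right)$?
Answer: $16$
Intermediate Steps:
$\left(0 \left(-3\right) - 4\right) \left(-4\right) = \left(0 - 4\right) \left(-4\right) = \left(-4\right) \left(-4\right) = 16$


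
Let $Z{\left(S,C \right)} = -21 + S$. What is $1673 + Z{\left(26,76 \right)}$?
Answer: $1678$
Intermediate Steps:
$1673 + Z{\left(26,76 \right)} = 1673 + \left(-21 + 26\right) = 1673 + 5 = 1678$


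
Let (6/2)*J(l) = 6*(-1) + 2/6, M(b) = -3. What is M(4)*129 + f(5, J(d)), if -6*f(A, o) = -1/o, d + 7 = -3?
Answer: -13161/34 ≈ -387.09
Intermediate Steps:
d = -10 (d = -7 - 3 = -10)
J(l) = -17/9 (J(l) = (6*(-1) + 2/6)/3 = (-6 + 2*(⅙))/3 = (-6 + ⅓)/3 = (⅓)*(-17/3) = -17/9)
f(A, o) = 1/(6*o) (f(A, o) = -(-1)/(6*o) = 1/(6*o))
M(4)*129 + f(5, J(d)) = -3*129 + 1/(6*(-17/9)) = -387 + (⅙)*(-9/17) = -387 - 3/34 = -13161/34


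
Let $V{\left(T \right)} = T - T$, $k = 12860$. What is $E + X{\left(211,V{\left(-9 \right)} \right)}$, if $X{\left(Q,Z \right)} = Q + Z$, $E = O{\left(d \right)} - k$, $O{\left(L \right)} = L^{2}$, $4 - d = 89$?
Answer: $-5424$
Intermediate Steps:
$d = -85$ ($d = 4 - 89 = -85$)
$V{\left(T \right)} = 0$
$E = -5635$ ($E = \left(-85\right)^{2} - 12860 = 7225 - 12860 = -5635$)
$E + X{\left(211,V{\left(-9 \right)} \right)} = -5635 + \left(211 + 0\right) = -5635 + 211 = -5424$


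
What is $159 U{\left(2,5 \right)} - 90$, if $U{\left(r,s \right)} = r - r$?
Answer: $-90$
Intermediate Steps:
$U{\left(r,s \right)} = 0$
$159 U{\left(2,5 \right)} - 90 = 159 \cdot 0 - 90 = 0 - 90 = -90$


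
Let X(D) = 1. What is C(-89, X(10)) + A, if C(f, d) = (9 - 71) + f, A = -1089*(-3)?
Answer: 3116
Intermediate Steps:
A = 3267
C(f, d) = -62 + f
C(-89, X(10)) + A = (-62 - 89) + 3267 = -151 + 3267 = 3116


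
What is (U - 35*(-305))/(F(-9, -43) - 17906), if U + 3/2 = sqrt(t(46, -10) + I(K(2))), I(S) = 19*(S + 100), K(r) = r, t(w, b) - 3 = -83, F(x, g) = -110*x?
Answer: -21347/33832 - sqrt(1858)/16916 ≈ -0.63352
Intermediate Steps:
t(w, b) = -80 (t(w, b) = 3 - 83 = -80)
I(S) = 1900 + 19*S (I(S) = 19*(100 + S) = 1900 + 19*S)
U = -3/2 + sqrt(1858) (U = -3/2 + sqrt(-80 + (1900 + 19*2)) = -3/2 + sqrt(-80 + (1900 + 38)) = -3/2 + sqrt(-80 + 1938) = -3/2 + sqrt(1858) ≈ 41.604)
(U - 35*(-305))/(F(-9, -43) - 17906) = ((-3/2 + sqrt(1858)) - 35*(-305))/(-110*(-9) - 17906) = ((-3/2 + sqrt(1858)) + 10675)/(990 - 17906) = (21347/2 + sqrt(1858))/(-16916) = (21347/2 + sqrt(1858))*(-1/16916) = -21347/33832 - sqrt(1858)/16916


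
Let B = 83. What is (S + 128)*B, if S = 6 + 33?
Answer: 13861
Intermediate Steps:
S = 39
(S + 128)*B = (39 + 128)*83 = 167*83 = 13861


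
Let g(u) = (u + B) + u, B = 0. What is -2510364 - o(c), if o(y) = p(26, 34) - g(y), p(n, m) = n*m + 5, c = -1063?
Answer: -2513379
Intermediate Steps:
g(u) = 2*u (g(u) = (u + 0) + u = u + u = 2*u)
p(n, m) = 5 + m*n (p(n, m) = m*n + 5 = 5 + m*n)
o(y) = 889 - 2*y (o(y) = (5 + 34*26) - 2*y = (5 + 884) - 2*y = 889 - 2*y)
-2510364 - o(c) = -2510364 - (889 - 2*(-1063)) = -2510364 - (889 + 2126) = -2510364 - 1*3015 = -2510364 - 3015 = -2513379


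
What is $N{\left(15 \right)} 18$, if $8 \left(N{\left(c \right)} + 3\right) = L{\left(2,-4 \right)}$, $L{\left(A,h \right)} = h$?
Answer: $-63$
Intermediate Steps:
$N{\left(c \right)} = - \frac{7}{2}$ ($N{\left(c \right)} = -3 + \frac{1}{8} \left(-4\right) = -3 - \frac{1}{2} = - \frac{7}{2}$)
$N{\left(15 \right)} 18 = \left(- \frac{7}{2}\right) 18 = -63$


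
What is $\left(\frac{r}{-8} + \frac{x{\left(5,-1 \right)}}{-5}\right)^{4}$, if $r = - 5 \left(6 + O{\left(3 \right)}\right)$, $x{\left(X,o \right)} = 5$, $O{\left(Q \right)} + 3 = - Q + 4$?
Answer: $\frac{81}{16} \approx 5.0625$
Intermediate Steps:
$O{\left(Q \right)} = 1 - Q$ ($O{\left(Q \right)} = -3 - \left(-4 + Q\right) = 1 - Q$)
$r = -20$ ($r = - 5 \left(6 + \left(1 - 3\right)\right) = - 5 \left(6 - 2\right) = \left(-5\right) 4 = -20$)
$\left(\frac{r}{-8} + \frac{x{\left(5,-1 \right)}}{-5}\right)^{4} = \left(- \frac{20}{-8} + \frac{5}{-5}\right)^{4} = \left(\left(-20\right) \left(- \frac{1}{8}\right) + 5 \left(- \frac{1}{5}\right)\right)^{4} = \left(\frac{5}{2} - 1\right)^{4} = \left(\frac{3}{2}\right)^{4} = \frac{81}{16}$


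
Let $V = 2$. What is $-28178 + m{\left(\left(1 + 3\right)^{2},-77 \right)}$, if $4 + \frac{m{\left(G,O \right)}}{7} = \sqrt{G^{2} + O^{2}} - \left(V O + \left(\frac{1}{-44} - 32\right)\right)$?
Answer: $- \frac{1183769}{44} + 7 \sqrt{6185} \approx -26353.0$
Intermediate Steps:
$m{\left(G,O \right)} = \frac{8631}{44} - 14 O + 7 \sqrt{G^{2} + O^{2}}$ ($m{\left(G,O \right)} = -28 + 7 \left(\sqrt{G^{2} + O^{2}} - \left(2 O + \left(\frac{1}{-44} - 32\right)\right)\right) = -28 + 7 \left(\sqrt{G^{2} + O^{2}} - \left(2 O - \frac{1409}{44}\right)\right) = -28 + 7 \left(\sqrt{G^{2} + O^{2}} - \left(- \frac{1409}{44} + 2 O\right)\right) = -28 + 7 \left(\frac{1409}{44} + \sqrt{G^{2} + O^{2}} - 2 O\right) = -28 + \left(\frac{9863}{44} - 14 O + 7 \sqrt{G^{2} + O^{2}}\right) = \frac{8631}{44} - 14 O + 7 \sqrt{G^{2} + O^{2}}$)
$-28178 + m{\left(\left(1 + 3\right)^{2},-77 \right)} = -28178 + \left(\frac{8631}{44} - -1078 + 7 \sqrt{\left(\left(1 + 3\right)^{2}\right)^{2} + \left(-77\right)^{2}}\right) = -28178 + \left(\frac{8631}{44} + 1078 + 7 \sqrt{\left(4^{2}\right)^{2} + 5929}\right) = -28178 + \left(\frac{8631}{44} + 1078 + 7 \sqrt{16^{2} + 5929}\right) = -28178 + \left(\frac{8631}{44} + 1078 + 7 \sqrt{256 + 5929}\right) = -28178 + \left(\frac{8631}{44} + 1078 + 7 \sqrt{6185}\right) = -28178 + \left(\frac{56063}{44} + 7 \sqrt{6185}\right) = - \frac{1183769}{44} + 7 \sqrt{6185}$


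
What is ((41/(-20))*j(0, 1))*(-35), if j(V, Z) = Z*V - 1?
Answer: -287/4 ≈ -71.750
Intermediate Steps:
j(V, Z) = -1 + V*Z (j(V, Z) = V*Z - 1 = -1 + V*Z)
((41/(-20))*j(0, 1))*(-35) = ((41/(-20))*(-1 + 0*1))*(-35) = ((41*(-1/20))*(-1 + 0))*(-35) = -41/20*(-1)*(-35) = (41/20)*(-35) = -287/4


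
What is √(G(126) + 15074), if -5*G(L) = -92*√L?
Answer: √(376850 + 1380*√14)/5 ≈ 123.61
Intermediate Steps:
G(L) = 92*√L/5 (G(L) = -(-92)*√L/5 = 92*√L/5)
√(G(126) + 15074) = √(92*√126/5 + 15074) = √(92*(3*√14)/5 + 15074) = √(276*√14/5 + 15074) = √(15074 + 276*√14/5)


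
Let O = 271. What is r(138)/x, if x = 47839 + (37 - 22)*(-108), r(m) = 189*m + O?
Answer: 26353/46219 ≈ 0.57018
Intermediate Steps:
r(m) = 271 + 189*m (r(m) = 189*m + 271 = 271 + 189*m)
x = 46219 (x = 47839 + 15*(-108) = 47839 - 1620 = 46219)
r(138)/x = (271 + 189*138)/46219 = (271 + 26082)*(1/46219) = 26353*(1/46219) = 26353/46219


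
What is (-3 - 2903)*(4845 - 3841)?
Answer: -2917624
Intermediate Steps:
(-3 - 2903)*(4845 - 3841) = -2906*1004 = -2917624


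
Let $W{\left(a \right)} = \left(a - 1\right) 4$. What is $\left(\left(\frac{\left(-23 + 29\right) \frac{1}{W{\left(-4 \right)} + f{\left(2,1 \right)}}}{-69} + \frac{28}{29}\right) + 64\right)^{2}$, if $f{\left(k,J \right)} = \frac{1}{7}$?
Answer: $\frac{36283202790916}{8595700369} \approx 4221.1$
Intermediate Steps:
$W{\left(a \right)} = -4 + 4 a$ ($W{\left(a \right)} = \left(-1 + a\right) 4 = -4 + 4 a$)
$f{\left(k,J \right)} = \frac{1}{7}$
$\left(\left(\frac{\left(-23 + 29\right) \frac{1}{W{\left(-4 \right)} + f{\left(2,1 \right)}}}{-69} + \frac{28}{29}\right) + 64\right)^{2} = \left(\left(\frac{\left(-23 + 29\right) \frac{1}{\left(-4 + 4 \left(-4\right)\right) + \frac{1}{7}}}{-69} + \frac{28}{29}\right) + 64\right)^{2} = \left(\left(\frac{6}{\left(-4 - 16\right) + \frac{1}{7}} \left(- \frac{1}{69}\right) + 28 \cdot \frac{1}{29}\right) + 64\right)^{2} = \left(\left(\frac{6}{-20 + \frac{1}{7}} \left(- \frac{1}{69}\right) + \frac{28}{29}\right) + 64\right)^{2} = \left(\left(\frac{6}{- \frac{139}{7}} \left(- \frac{1}{69}\right) + \frac{28}{29}\right) + 64\right)^{2} = \left(\left(6 \left(- \frac{7}{139}\right) \left(- \frac{1}{69}\right) + \frac{28}{29}\right) + 64\right)^{2} = \left(\left(\left(- \frac{42}{139}\right) \left(- \frac{1}{69}\right) + \frac{28}{29}\right) + 64\right)^{2} = \left(\left(\frac{14}{3197} + \frac{28}{29}\right) + 64\right)^{2} = \left(\frac{89922}{92713} + 64\right)^{2} = \left(\frac{6023554}{92713}\right)^{2} = \frac{36283202790916}{8595700369}$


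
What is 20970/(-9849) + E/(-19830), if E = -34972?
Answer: -11899312/32550945 ≈ -0.36556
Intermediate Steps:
20970/(-9849) + E/(-19830) = 20970/(-9849) - 34972/(-19830) = 20970*(-1/9849) - 34972*(-1/19830) = -6990/3283 + 17486/9915 = -11899312/32550945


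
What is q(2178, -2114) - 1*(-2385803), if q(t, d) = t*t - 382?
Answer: 7129105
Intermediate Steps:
q(t, d) = -382 + t**2 (q(t, d) = t**2 - 382 = -382 + t**2)
q(2178, -2114) - 1*(-2385803) = (-382 + 2178**2) - 1*(-2385803) = (-382 + 4743684) + 2385803 = 4743302 + 2385803 = 7129105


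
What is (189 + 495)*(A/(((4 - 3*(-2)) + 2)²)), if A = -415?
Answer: -7885/4 ≈ -1971.3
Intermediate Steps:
(189 + 495)*(A/(((4 - 3*(-2)) + 2)²)) = (189 + 495)*(-415/((4 - 3*(-2)) + 2)²) = 684*(-415/((4 + 6) + 2)²) = 684*(-415/(10 + 2)²) = 684*(-415/(12²)) = 684*(-415/144) = -7885/4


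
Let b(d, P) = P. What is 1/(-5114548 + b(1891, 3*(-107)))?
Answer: -1/5114869 ≈ -1.9551e-7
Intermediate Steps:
1/(-5114548 + b(1891, 3*(-107))) = 1/(-5114548 + 3*(-107)) = 1/(-5114548 - 321) = 1/(-5114869) = -1/5114869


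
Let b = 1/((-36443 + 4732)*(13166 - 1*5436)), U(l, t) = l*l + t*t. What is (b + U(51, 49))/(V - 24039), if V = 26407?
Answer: 1226120402059/580458439040 ≈ 2.1123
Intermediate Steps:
U(l, t) = l² + t²
b = -1/245126030 (b = 1/((-31711)*(13166 - 5436)) = -1/31711/7730 = -1/31711*1/7730 = -1/245126030 ≈ -4.0795e-9)
(b + U(51, 49))/(V - 24039) = (-1/245126030 + (51² + 49²))/(26407 - 24039) = (-1/245126030 + (2601 + 2401))/2368 = (-1/245126030 + 5002)*(1/2368) = (1226120402059/245126030)*(1/2368) = 1226120402059/580458439040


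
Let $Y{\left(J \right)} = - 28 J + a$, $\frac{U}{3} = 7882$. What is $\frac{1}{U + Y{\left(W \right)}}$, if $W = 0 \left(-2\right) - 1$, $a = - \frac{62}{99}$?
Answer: $\frac{99}{2343664} \approx 4.2242 \cdot 10^{-5}$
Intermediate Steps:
$U = 23646$ ($U = 3 \cdot 7882 = 23646$)
$a = - \frac{62}{99}$ ($a = \left(-62\right) \frac{1}{99} = - \frac{62}{99} \approx -0.62626$)
$W = -1$ ($W = 0 - 1 = -1$)
$Y{\left(J \right)} = - \frac{62}{99} - 28 J$ ($Y{\left(J \right)} = - 28 J - \frac{62}{99} = - \frac{62}{99} - 28 J$)
$\frac{1}{U + Y{\left(W \right)}} = \frac{1}{23646 - - \frac{2710}{99}} = \frac{1}{23646 + \left(- \frac{62}{99} + 28\right)} = \frac{1}{23646 + \frac{2710}{99}} = \frac{1}{\frac{2343664}{99}} = \frac{99}{2343664}$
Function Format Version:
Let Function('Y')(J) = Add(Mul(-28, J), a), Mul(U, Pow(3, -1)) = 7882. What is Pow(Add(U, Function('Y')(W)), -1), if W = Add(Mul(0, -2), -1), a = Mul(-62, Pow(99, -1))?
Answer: Rational(99, 2343664) ≈ 4.2242e-5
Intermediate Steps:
U = 23646 (U = Mul(3, 7882) = 23646)
a = Rational(-62, 99) (a = Mul(-62, Rational(1, 99)) = Rational(-62, 99) ≈ -0.62626)
W = -1 (W = Add(0, -1) = -1)
Function('Y')(J) = Add(Rational(-62, 99), Mul(-28, J)) (Function('Y')(J) = Add(Mul(-28, J), Rational(-62, 99)) = Add(Rational(-62, 99), Mul(-28, J)))
Pow(Add(U, Function('Y')(W)), -1) = Pow(Add(23646, Add(Rational(-62, 99), Mul(-28, -1))), -1) = Pow(Add(23646, Add(Rational(-62, 99), 28)), -1) = Pow(Add(23646, Rational(2710, 99)), -1) = Pow(Rational(2343664, 99), -1) = Rational(99, 2343664)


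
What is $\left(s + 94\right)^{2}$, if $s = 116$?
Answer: $44100$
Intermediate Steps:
$\left(s + 94\right)^{2} = \left(116 + 94\right)^{2} = 210^{2} = 44100$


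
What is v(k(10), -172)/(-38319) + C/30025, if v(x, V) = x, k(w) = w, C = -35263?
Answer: -1351543147/1150527975 ≈ -1.1747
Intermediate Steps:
v(k(10), -172)/(-38319) + C/30025 = 10/(-38319) - 35263/30025 = 10*(-1/38319) - 35263*1/30025 = -10/38319 - 35263/30025 = -1351543147/1150527975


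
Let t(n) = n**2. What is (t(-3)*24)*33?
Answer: 7128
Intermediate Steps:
(t(-3)*24)*33 = ((-3)**2*24)*33 = (9*24)*33 = 216*33 = 7128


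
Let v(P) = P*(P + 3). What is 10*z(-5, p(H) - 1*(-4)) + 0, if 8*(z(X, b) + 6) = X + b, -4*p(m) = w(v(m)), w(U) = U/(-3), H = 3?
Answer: -475/8 ≈ -59.375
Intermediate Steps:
v(P) = P*(3 + P)
w(U) = -U/3 (w(U) = U*(-1/3) = -U/3)
p(m) = m*(3 + m)/12 (p(m) = -(-1)*m*(3 + m)/12 = m*(3 + m)/12)
z(X, b) = -6 + X/8 + b/8 (z(X, b) = -6 + (X + b)/8 = -6 + (X/8 + b/8) = -6 + X/8 + b/8)
10*z(-5, p(H) - 1*(-4)) + 0 = 10*(-6 + (1/8)*(-5) + ((1/12)*3*(3 + 3) - 1*(-4))/8) + 0 = 10*(-6 - 5/8 + ((1/12)*3*6 + 4)/8) + 0 = 10*(-6 - 5/8 + (3/2 + 4)/8) + 0 = 10*(-6 - 5/8 + (1/8)*(11/2)) + 0 = 10*(-6 - 5/8 + 11/16) + 0 = 10*(-95/16) + 0 = -475/8 + 0 = -475/8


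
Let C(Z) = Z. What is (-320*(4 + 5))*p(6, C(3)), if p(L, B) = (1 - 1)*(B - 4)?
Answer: 0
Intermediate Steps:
p(L, B) = 0 (p(L, B) = 0*(-4 + B) = 0)
(-320*(4 + 5))*p(6, C(3)) = -320*(4 + 5)*0 = -320*9*0 = -80*36*0 = -2880*0 = 0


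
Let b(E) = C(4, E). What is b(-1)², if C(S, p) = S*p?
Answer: 16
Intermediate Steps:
b(E) = 4*E
b(-1)² = (4*(-1))² = (-4)² = 16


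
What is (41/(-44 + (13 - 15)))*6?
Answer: -123/23 ≈ -5.3478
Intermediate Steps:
(41/(-44 + (13 - 15)))*6 = (41/(-44 - 2))*6 = (41/(-46))*6 = -1/46*41*6 = -41/46*6 = -123/23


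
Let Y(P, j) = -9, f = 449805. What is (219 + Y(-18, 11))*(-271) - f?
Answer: -506715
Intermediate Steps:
(219 + Y(-18, 11))*(-271) - f = (219 - 9)*(-271) - 1*449805 = 210*(-271) - 449805 = -56910 - 449805 = -506715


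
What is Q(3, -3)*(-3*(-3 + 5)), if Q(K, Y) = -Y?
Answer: -18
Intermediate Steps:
Q(3, -3)*(-3*(-3 + 5)) = (-1*(-3))*(-3*(-3 + 5)) = 3*(-3*2) = 3*(-6) = -18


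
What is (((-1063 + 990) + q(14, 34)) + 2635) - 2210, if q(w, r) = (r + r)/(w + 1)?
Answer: 5348/15 ≈ 356.53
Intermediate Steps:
q(w, r) = 2*r/(1 + w) (q(w, r) = (2*r)/(1 + w) = 2*r/(1 + w))
(((-1063 + 990) + q(14, 34)) + 2635) - 2210 = (((-1063 + 990) + 2*34/(1 + 14)) + 2635) - 2210 = ((-73 + 2*34/15) + 2635) - 2210 = ((-73 + 2*34*(1/15)) + 2635) - 2210 = ((-73 + 68/15) + 2635) - 2210 = (-1027/15 + 2635) - 2210 = 38498/15 - 2210 = 5348/15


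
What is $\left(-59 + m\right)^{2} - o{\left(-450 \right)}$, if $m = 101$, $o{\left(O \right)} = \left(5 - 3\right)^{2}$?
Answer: $1760$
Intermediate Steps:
$o{\left(O \right)} = 4$ ($o{\left(O \right)} = 2^{2} = 4$)
$\left(-59 + m\right)^{2} - o{\left(-450 \right)} = \left(-59 + 101\right)^{2} - 4 = 42^{2} - 4 = 1764 - 4 = 1760$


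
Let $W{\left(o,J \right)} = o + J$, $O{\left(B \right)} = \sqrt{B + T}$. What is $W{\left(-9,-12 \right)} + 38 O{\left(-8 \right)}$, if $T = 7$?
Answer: $-21 + 38 i \approx -21.0 + 38.0 i$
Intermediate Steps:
$O{\left(B \right)} = \sqrt{7 + B}$ ($O{\left(B \right)} = \sqrt{B + 7} = \sqrt{7 + B}$)
$W{\left(o,J \right)} = J + o$
$W{\left(-9,-12 \right)} + 38 O{\left(-8 \right)} = \left(-12 - 9\right) + 38 \sqrt{7 - 8} = -21 + 38 \sqrt{-1} = -21 + 38 i$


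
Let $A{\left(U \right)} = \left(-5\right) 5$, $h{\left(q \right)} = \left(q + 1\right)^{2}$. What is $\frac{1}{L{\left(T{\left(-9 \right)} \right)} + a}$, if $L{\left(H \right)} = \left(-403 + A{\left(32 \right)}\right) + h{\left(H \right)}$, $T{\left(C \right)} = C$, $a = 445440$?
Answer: $\frac{1}{445076} \approx 2.2468 \cdot 10^{-6}$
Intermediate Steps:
$h{\left(q \right)} = \left(1 + q\right)^{2}$
$A{\left(U \right)} = -25$
$L{\left(H \right)} = -428 + \left(1 + H\right)^{2}$ ($L{\left(H \right)} = \left(-403 - 25\right) + \left(1 + H\right)^{2} = -428 + \left(1 + H\right)^{2}$)
$\frac{1}{L{\left(T{\left(-9 \right)} \right)} + a} = \frac{1}{\left(-428 + \left(1 - 9\right)^{2}\right) + 445440} = \frac{1}{\left(-428 + \left(-8\right)^{2}\right) + 445440} = \frac{1}{\left(-428 + 64\right) + 445440} = \frac{1}{-364 + 445440} = \frac{1}{445076}$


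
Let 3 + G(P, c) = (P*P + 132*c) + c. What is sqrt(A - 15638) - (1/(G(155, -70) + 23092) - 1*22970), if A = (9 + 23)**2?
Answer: 868357879/37804 + I*sqrt(14614) ≈ 22970.0 + 120.89*I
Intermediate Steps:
A = 1024 (A = 32**2 = 1024)
G(P, c) = -3 + P**2 + 133*c (G(P, c) = -3 + ((P*P + 132*c) + c) = -3 + ((P**2 + 132*c) + c) = -3 + (P**2 + 133*c) = -3 + P**2 + 133*c)
sqrt(A - 15638) - (1/(G(155, -70) + 23092) - 1*22970) = sqrt(1024 - 15638) - (1/((-3 + 155**2 + 133*(-70)) + 23092) - 1*22970) = sqrt(-14614) - (1/((-3 + 24025 - 9310) + 23092) - 22970) = I*sqrt(14614) - (1/(14712 + 23092) - 22970) = I*sqrt(14614) - (1/37804 - 22970) = I*sqrt(14614) - 1*(-868357879/37804) = I*sqrt(14614) + 868357879/37804 = 868357879/37804 + I*sqrt(14614)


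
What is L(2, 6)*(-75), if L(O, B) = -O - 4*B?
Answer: 1950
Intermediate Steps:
L(2, 6)*(-75) = (-1*2 - 4*6)*(-75) = (-2 - 24)*(-75) = -26*(-75) = 1950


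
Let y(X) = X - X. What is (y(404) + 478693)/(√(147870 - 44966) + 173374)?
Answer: 41496460091/15029220486 - 478693*√25726/15029220486 ≈ 2.7559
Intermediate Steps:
y(X) = 0
(y(404) + 478693)/(√(147870 - 44966) + 173374) = (0 + 478693)/(√(147870 - 44966) + 173374) = 478693/(√102904 + 173374) = 478693/(2*√25726 + 173374) = 478693/(173374 + 2*√25726)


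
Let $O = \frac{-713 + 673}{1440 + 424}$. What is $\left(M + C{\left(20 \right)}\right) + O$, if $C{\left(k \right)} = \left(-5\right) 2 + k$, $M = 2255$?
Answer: $\frac{527740}{233} \approx 2265.0$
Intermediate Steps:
$O = - \frac{5}{233}$ ($O = - \frac{40}{1864} = \left(-40\right) \frac{1}{1864} = - \frac{5}{233} \approx -0.021459$)
$C{\left(k \right)} = -10 + k$
$\left(M + C{\left(20 \right)}\right) + O = \left(2255 + \left(-10 + 20\right)\right) - \frac{5}{233} = \left(2255 + 10\right) - \frac{5}{233} = 2265 - \frac{5}{233} = \frac{527740}{233}$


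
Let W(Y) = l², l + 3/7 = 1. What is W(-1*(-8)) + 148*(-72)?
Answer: -522128/49 ≈ -10656.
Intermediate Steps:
l = 4/7 (l = -3/7 + 1 = 4/7 ≈ 0.57143)
W(Y) = 16/49 (W(Y) = (4/7)² = 16/49)
W(-1*(-8)) + 148*(-72) = 16/49 + 148*(-72) = 16/49 - 10656 = -522128/49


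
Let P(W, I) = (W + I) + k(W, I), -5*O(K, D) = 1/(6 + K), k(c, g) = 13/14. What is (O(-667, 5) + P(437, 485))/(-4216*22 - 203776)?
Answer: -42703919/13720350560 ≈ -0.0031125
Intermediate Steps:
k(c, g) = 13/14 (k(c, g) = 13*(1/14) = 13/14)
O(K, D) = -1/(5*(6 + K))
P(W, I) = 13/14 + I + W (P(W, I) = (W + I) + 13/14 = (I + W) + 13/14 = 13/14 + I + W)
(O(-667, 5) + P(437, 485))/(-4216*22 - 203776) = (-1/(30 + 5*(-667)) + (13/14 + 485 + 437))/(-4216*22 - 203776) = (-1/(30 - 3335) + 12921/14)/(-92752 - 203776) = (-1/(-3305) + 12921/14)/(-296528) = (-1*(-1/3305) + 12921/14)*(-1/296528) = (1/3305 + 12921/14)*(-1/296528) = (42703919/46270)*(-1/296528) = -42703919/13720350560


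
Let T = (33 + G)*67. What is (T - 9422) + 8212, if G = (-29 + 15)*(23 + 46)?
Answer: -63721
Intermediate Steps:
G = -966 (G = -14*69 = -966)
T = -62511 (T = (33 - 966)*67 = -933*67 = -62511)
(T - 9422) + 8212 = (-62511 - 9422) + 8212 = -71933 + 8212 = -63721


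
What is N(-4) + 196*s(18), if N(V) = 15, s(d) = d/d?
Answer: 211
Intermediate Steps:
s(d) = 1
N(-4) + 196*s(18) = 15 + 196*1 = 15 + 196 = 211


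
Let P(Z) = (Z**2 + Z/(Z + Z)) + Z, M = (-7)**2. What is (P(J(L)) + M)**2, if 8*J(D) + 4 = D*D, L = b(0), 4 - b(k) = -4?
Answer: 205209/16 ≈ 12826.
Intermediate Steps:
M = 49
b(k) = 8 (b(k) = 4 - 1*(-4) = 4 + 4 = 8)
L = 8
J(D) = -1/2 + D**2/8 (J(D) = -1/2 + (D*D)/8 = -1/2 + D**2/8)
P(Z) = 1/2 + Z + Z**2 (P(Z) = (Z**2 + Z/((2*Z))) + Z = (Z**2 + (1/(2*Z))*Z) + Z = (Z**2 + 1/2) + Z = (1/2 + Z**2) + Z = 1/2 + Z + Z**2)
(P(J(L)) + M)**2 = ((1/2 + (-1/2 + (1/8)*8**2) + (-1/2 + (1/8)*8**2)**2) + 49)**2 = ((1/2 + (-1/2 + (1/8)*64) + (-1/2 + (1/8)*64)**2) + 49)**2 = ((1/2 + (-1/2 + 8) + (-1/2 + 8)**2) + 49)**2 = ((1/2 + 15/2 + (15/2)**2) + 49)**2 = ((1/2 + 15/2 + 225/4) + 49)**2 = (257/4 + 49)**2 = (453/4)**2 = 205209/16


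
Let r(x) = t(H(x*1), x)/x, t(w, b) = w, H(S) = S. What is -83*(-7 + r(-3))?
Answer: 498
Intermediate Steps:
r(x) = 1 (r(x) = (x*1)/x = x/x = 1)
-83*(-7 + r(-3)) = -83*(-7 + 1) = -83*(-6) = 498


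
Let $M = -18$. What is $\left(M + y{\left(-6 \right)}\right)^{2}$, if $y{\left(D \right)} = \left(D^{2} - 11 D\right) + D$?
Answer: $6084$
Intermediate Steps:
$y{\left(D \right)} = D^{2} - 10 D$
$\left(M + y{\left(-6 \right)}\right)^{2} = \left(-18 - 6 \left(-10 - 6\right)\right)^{2} = \left(-18 - -96\right)^{2} = \left(-18 + 96\right)^{2} = 78^{2} = 6084$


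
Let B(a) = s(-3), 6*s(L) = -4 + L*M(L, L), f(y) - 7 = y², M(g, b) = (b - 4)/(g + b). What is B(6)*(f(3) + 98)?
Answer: -285/2 ≈ -142.50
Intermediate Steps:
M(g, b) = (-4 + b)/(b + g)
f(y) = 7 + y²
s(L) = -1 + L/12 (s(L) = (-4 + L*((-4 + L)/(L + L)))/6 = (-4 + L*((-4 + L)/((2*L))))/6 = (-4 + L*((1/(2*L))*(-4 + L)))/6 = (-4 + L*((-4 + L)/(2*L)))/6 = (-4 + (-2 + L/2))/6 = (-6 + L/2)/6 = -1 + L/12)
B(a) = -5/4 (B(a) = -1 + (1/12)*(-3) = -1 - ¼ = -5/4)
B(6)*(f(3) + 98) = -5*((7 + 3²) + 98)/4 = -5*((7 + 9) + 98)/4 = -5*(16 + 98)/4 = -5/4*114 = -285/2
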